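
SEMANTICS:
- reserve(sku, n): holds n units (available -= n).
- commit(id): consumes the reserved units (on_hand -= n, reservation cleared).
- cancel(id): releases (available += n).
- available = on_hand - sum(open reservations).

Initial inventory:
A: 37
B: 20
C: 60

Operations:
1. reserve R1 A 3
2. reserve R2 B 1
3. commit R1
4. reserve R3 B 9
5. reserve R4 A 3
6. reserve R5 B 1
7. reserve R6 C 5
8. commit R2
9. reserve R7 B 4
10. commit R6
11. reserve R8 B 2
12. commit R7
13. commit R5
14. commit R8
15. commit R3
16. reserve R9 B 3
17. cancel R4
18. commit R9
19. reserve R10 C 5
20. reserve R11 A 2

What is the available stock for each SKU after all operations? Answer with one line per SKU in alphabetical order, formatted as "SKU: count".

Step 1: reserve R1 A 3 -> on_hand[A=37 B=20 C=60] avail[A=34 B=20 C=60] open={R1}
Step 2: reserve R2 B 1 -> on_hand[A=37 B=20 C=60] avail[A=34 B=19 C=60] open={R1,R2}
Step 3: commit R1 -> on_hand[A=34 B=20 C=60] avail[A=34 B=19 C=60] open={R2}
Step 4: reserve R3 B 9 -> on_hand[A=34 B=20 C=60] avail[A=34 B=10 C=60] open={R2,R3}
Step 5: reserve R4 A 3 -> on_hand[A=34 B=20 C=60] avail[A=31 B=10 C=60] open={R2,R3,R4}
Step 6: reserve R5 B 1 -> on_hand[A=34 B=20 C=60] avail[A=31 B=9 C=60] open={R2,R3,R4,R5}
Step 7: reserve R6 C 5 -> on_hand[A=34 B=20 C=60] avail[A=31 B=9 C=55] open={R2,R3,R4,R5,R6}
Step 8: commit R2 -> on_hand[A=34 B=19 C=60] avail[A=31 B=9 C=55] open={R3,R4,R5,R6}
Step 9: reserve R7 B 4 -> on_hand[A=34 B=19 C=60] avail[A=31 B=5 C=55] open={R3,R4,R5,R6,R7}
Step 10: commit R6 -> on_hand[A=34 B=19 C=55] avail[A=31 B=5 C=55] open={R3,R4,R5,R7}
Step 11: reserve R8 B 2 -> on_hand[A=34 B=19 C=55] avail[A=31 B=3 C=55] open={R3,R4,R5,R7,R8}
Step 12: commit R7 -> on_hand[A=34 B=15 C=55] avail[A=31 B=3 C=55] open={R3,R4,R5,R8}
Step 13: commit R5 -> on_hand[A=34 B=14 C=55] avail[A=31 B=3 C=55] open={R3,R4,R8}
Step 14: commit R8 -> on_hand[A=34 B=12 C=55] avail[A=31 B=3 C=55] open={R3,R4}
Step 15: commit R3 -> on_hand[A=34 B=3 C=55] avail[A=31 B=3 C=55] open={R4}
Step 16: reserve R9 B 3 -> on_hand[A=34 B=3 C=55] avail[A=31 B=0 C=55] open={R4,R9}
Step 17: cancel R4 -> on_hand[A=34 B=3 C=55] avail[A=34 B=0 C=55] open={R9}
Step 18: commit R9 -> on_hand[A=34 B=0 C=55] avail[A=34 B=0 C=55] open={}
Step 19: reserve R10 C 5 -> on_hand[A=34 B=0 C=55] avail[A=34 B=0 C=50] open={R10}
Step 20: reserve R11 A 2 -> on_hand[A=34 B=0 C=55] avail[A=32 B=0 C=50] open={R10,R11}

Answer: A: 32
B: 0
C: 50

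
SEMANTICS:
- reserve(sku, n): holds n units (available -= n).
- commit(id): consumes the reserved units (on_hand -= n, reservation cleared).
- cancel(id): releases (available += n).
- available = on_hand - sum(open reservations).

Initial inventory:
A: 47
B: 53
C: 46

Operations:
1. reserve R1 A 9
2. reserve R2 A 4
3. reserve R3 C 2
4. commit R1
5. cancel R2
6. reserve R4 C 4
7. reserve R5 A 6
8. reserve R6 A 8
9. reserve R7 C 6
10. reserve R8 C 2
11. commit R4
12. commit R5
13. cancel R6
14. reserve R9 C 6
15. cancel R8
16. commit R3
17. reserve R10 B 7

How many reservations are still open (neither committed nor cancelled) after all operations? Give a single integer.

Step 1: reserve R1 A 9 -> on_hand[A=47 B=53 C=46] avail[A=38 B=53 C=46] open={R1}
Step 2: reserve R2 A 4 -> on_hand[A=47 B=53 C=46] avail[A=34 B=53 C=46] open={R1,R2}
Step 3: reserve R3 C 2 -> on_hand[A=47 B=53 C=46] avail[A=34 B=53 C=44] open={R1,R2,R3}
Step 4: commit R1 -> on_hand[A=38 B=53 C=46] avail[A=34 B=53 C=44] open={R2,R3}
Step 5: cancel R2 -> on_hand[A=38 B=53 C=46] avail[A=38 B=53 C=44] open={R3}
Step 6: reserve R4 C 4 -> on_hand[A=38 B=53 C=46] avail[A=38 B=53 C=40] open={R3,R4}
Step 7: reserve R5 A 6 -> on_hand[A=38 B=53 C=46] avail[A=32 B=53 C=40] open={R3,R4,R5}
Step 8: reserve R6 A 8 -> on_hand[A=38 B=53 C=46] avail[A=24 B=53 C=40] open={R3,R4,R5,R6}
Step 9: reserve R7 C 6 -> on_hand[A=38 B=53 C=46] avail[A=24 B=53 C=34] open={R3,R4,R5,R6,R7}
Step 10: reserve R8 C 2 -> on_hand[A=38 B=53 C=46] avail[A=24 B=53 C=32] open={R3,R4,R5,R6,R7,R8}
Step 11: commit R4 -> on_hand[A=38 B=53 C=42] avail[A=24 B=53 C=32] open={R3,R5,R6,R7,R8}
Step 12: commit R5 -> on_hand[A=32 B=53 C=42] avail[A=24 B=53 C=32] open={R3,R6,R7,R8}
Step 13: cancel R6 -> on_hand[A=32 B=53 C=42] avail[A=32 B=53 C=32] open={R3,R7,R8}
Step 14: reserve R9 C 6 -> on_hand[A=32 B=53 C=42] avail[A=32 B=53 C=26] open={R3,R7,R8,R9}
Step 15: cancel R8 -> on_hand[A=32 B=53 C=42] avail[A=32 B=53 C=28] open={R3,R7,R9}
Step 16: commit R3 -> on_hand[A=32 B=53 C=40] avail[A=32 B=53 C=28] open={R7,R9}
Step 17: reserve R10 B 7 -> on_hand[A=32 B=53 C=40] avail[A=32 B=46 C=28] open={R10,R7,R9}
Open reservations: ['R10', 'R7', 'R9'] -> 3

Answer: 3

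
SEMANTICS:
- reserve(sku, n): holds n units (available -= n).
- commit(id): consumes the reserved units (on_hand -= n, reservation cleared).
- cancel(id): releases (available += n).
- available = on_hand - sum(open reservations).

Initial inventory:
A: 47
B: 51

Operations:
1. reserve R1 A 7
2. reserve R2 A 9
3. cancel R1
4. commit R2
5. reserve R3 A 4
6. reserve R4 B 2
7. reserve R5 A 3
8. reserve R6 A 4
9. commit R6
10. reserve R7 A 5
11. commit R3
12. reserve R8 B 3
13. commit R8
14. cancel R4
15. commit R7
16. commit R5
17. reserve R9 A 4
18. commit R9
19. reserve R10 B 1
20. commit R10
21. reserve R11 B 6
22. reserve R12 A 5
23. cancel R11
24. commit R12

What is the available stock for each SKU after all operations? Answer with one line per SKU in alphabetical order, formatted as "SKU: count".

Step 1: reserve R1 A 7 -> on_hand[A=47 B=51] avail[A=40 B=51] open={R1}
Step 2: reserve R2 A 9 -> on_hand[A=47 B=51] avail[A=31 B=51] open={R1,R2}
Step 3: cancel R1 -> on_hand[A=47 B=51] avail[A=38 B=51] open={R2}
Step 4: commit R2 -> on_hand[A=38 B=51] avail[A=38 B=51] open={}
Step 5: reserve R3 A 4 -> on_hand[A=38 B=51] avail[A=34 B=51] open={R3}
Step 6: reserve R4 B 2 -> on_hand[A=38 B=51] avail[A=34 B=49] open={R3,R4}
Step 7: reserve R5 A 3 -> on_hand[A=38 B=51] avail[A=31 B=49] open={R3,R4,R5}
Step 8: reserve R6 A 4 -> on_hand[A=38 B=51] avail[A=27 B=49] open={R3,R4,R5,R6}
Step 9: commit R6 -> on_hand[A=34 B=51] avail[A=27 B=49] open={R3,R4,R5}
Step 10: reserve R7 A 5 -> on_hand[A=34 B=51] avail[A=22 B=49] open={R3,R4,R5,R7}
Step 11: commit R3 -> on_hand[A=30 B=51] avail[A=22 B=49] open={R4,R5,R7}
Step 12: reserve R8 B 3 -> on_hand[A=30 B=51] avail[A=22 B=46] open={R4,R5,R7,R8}
Step 13: commit R8 -> on_hand[A=30 B=48] avail[A=22 B=46] open={R4,R5,R7}
Step 14: cancel R4 -> on_hand[A=30 B=48] avail[A=22 B=48] open={R5,R7}
Step 15: commit R7 -> on_hand[A=25 B=48] avail[A=22 B=48] open={R5}
Step 16: commit R5 -> on_hand[A=22 B=48] avail[A=22 B=48] open={}
Step 17: reserve R9 A 4 -> on_hand[A=22 B=48] avail[A=18 B=48] open={R9}
Step 18: commit R9 -> on_hand[A=18 B=48] avail[A=18 B=48] open={}
Step 19: reserve R10 B 1 -> on_hand[A=18 B=48] avail[A=18 B=47] open={R10}
Step 20: commit R10 -> on_hand[A=18 B=47] avail[A=18 B=47] open={}
Step 21: reserve R11 B 6 -> on_hand[A=18 B=47] avail[A=18 B=41] open={R11}
Step 22: reserve R12 A 5 -> on_hand[A=18 B=47] avail[A=13 B=41] open={R11,R12}
Step 23: cancel R11 -> on_hand[A=18 B=47] avail[A=13 B=47] open={R12}
Step 24: commit R12 -> on_hand[A=13 B=47] avail[A=13 B=47] open={}

Answer: A: 13
B: 47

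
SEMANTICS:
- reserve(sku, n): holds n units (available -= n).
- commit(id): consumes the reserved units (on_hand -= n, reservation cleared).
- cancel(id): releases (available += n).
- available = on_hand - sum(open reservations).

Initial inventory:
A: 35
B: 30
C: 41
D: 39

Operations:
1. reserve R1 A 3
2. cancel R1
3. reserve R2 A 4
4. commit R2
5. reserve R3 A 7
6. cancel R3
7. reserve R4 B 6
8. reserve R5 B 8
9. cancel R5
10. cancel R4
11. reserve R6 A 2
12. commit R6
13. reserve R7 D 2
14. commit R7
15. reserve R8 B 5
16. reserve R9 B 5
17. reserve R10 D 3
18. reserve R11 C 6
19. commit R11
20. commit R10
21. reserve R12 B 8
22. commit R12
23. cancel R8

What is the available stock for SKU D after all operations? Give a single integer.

Step 1: reserve R1 A 3 -> on_hand[A=35 B=30 C=41 D=39] avail[A=32 B=30 C=41 D=39] open={R1}
Step 2: cancel R1 -> on_hand[A=35 B=30 C=41 D=39] avail[A=35 B=30 C=41 D=39] open={}
Step 3: reserve R2 A 4 -> on_hand[A=35 B=30 C=41 D=39] avail[A=31 B=30 C=41 D=39] open={R2}
Step 4: commit R2 -> on_hand[A=31 B=30 C=41 D=39] avail[A=31 B=30 C=41 D=39] open={}
Step 5: reserve R3 A 7 -> on_hand[A=31 B=30 C=41 D=39] avail[A=24 B=30 C=41 D=39] open={R3}
Step 6: cancel R3 -> on_hand[A=31 B=30 C=41 D=39] avail[A=31 B=30 C=41 D=39] open={}
Step 7: reserve R4 B 6 -> on_hand[A=31 B=30 C=41 D=39] avail[A=31 B=24 C=41 D=39] open={R4}
Step 8: reserve R5 B 8 -> on_hand[A=31 B=30 C=41 D=39] avail[A=31 B=16 C=41 D=39] open={R4,R5}
Step 9: cancel R5 -> on_hand[A=31 B=30 C=41 D=39] avail[A=31 B=24 C=41 D=39] open={R4}
Step 10: cancel R4 -> on_hand[A=31 B=30 C=41 D=39] avail[A=31 B=30 C=41 D=39] open={}
Step 11: reserve R6 A 2 -> on_hand[A=31 B=30 C=41 D=39] avail[A=29 B=30 C=41 D=39] open={R6}
Step 12: commit R6 -> on_hand[A=29 B=30 C=41 D=39] avail[A=29 B=30 C=41 D=39] open={}
Step 13: reserve R7 D 2 -> on_hand[A=29 B=30 C=41 D=39] avail[A=29 B=30 C=41 D=37] open={R7}
Step 14: commit R7 -> on_hand[A=29 B=30 C=41 D=37] avail[A=29 B=30 C=41 D=37] open={}
Step 15: reserve R8 B 5 -> on_hand[A=29 B=30 C=41 D=37] avail[A=29 B=25 C=41 D=37] open={R8}
Step 16: reserve R9 B 5 -> on_hand[A=29 B=30 C=41 D=37] avail[A=29 B=20 C=41 D=37] open={R8,R9}
Step 17: reserve R10 D 3 -> on_hand[A=29 B=30 C=41 D=37] avail[A=29 B=20 C=41 D=34] open={R10,R8,R9}
Step 18: reserve R11 C 6 -> on_hand[A=29 B=30 C=41 D=37] avail[A=29 B=20 C=35 D=34] open={R10,R11,R8,R9}
Step 19: commit R11 -> on_hand[A=29 B=30 C=35 D=37] avail[A=29 B=20 C=35 D=34] open={R10,R8,R9}
Step 20: commit R10 -> on_hand[A=29 B=30 C=35 D=34] avail[A=29 B=20 C=35 D=34] open={R8,R9}
Step 21: reserve R12 B 8 -> on_hand[A=29 B=30 C=35 D=34] avail[A=29 B=12 C=35 D=34] open={R12,R8,R9}
Step 22: commit R12 -> on_hand[A=29 B=22 C=35 D=34] avail[A=29 B=12 C=35 D=34] open={R8,R9}
Step 23: cancel R8 -> on_hand[A=29 B=22 C=35 D=34] avail[A=29 B=17 C=35 D=34] open={R9}
Final available[D] = 34

Answer: 34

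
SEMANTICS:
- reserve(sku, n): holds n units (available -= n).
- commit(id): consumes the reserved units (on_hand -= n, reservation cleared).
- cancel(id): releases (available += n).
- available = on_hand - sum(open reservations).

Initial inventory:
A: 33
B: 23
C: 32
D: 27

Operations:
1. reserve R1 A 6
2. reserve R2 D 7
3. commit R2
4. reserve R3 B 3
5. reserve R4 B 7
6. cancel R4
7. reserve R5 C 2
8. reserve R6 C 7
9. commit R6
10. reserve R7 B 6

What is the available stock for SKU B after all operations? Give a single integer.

Answer: 14

Derivation:
Step 1: reserve R1 A 6 -> on_hand[A=33 B=23 C=32 D=27] avail[A=27 B=23 C=32 D=27] open={R1}
Step 2: reserve R2 D 7 -> on_hand[A=33 B=23 C=32 D=27] avail[A=27 B=23 C=32 D=20] open={R1,R2}
Step 3: commit R2 -> on_hand[A=33 B=23 C=32 D=20] avail[A=27 B=23 C=32 D=20] open={R1}
Step 4: reserve R3 B 3 -> on_hand[A=33 B=23 C=32 D=20] avail[A=27 B=20 C=32 D=20] open={R1,R3}
Step 5: reserve R4 B 7 -> on_hand[A=33 B=23 C=32 D=20] avail[A=27 B=13 C=32 D=20] open={R1,R3,R4}
Step 6: cancel R4 -> on_hand[A=33 B=23 C=32 D=20] avail[A=27 B=20 C=32 D=20] open={R1,R3}
Step 7: reserve R5 C 2 -> on_hand[A=33 B=23 C=32 D=20] avail[A=27 B=20 C=30 D=20] open={R1,R3,R5}
Step 8: reserve R6 C 7 -> on_hand[A=33 B=23 C=32 D=20] avail[A=27 B=20 C=23 D=20] open={R1,R3,R5,R6}
Step 9: commit R6 -> on_hand[A=33 B=23 C=25 D=20] avail[A=27 B=20 C=23 D=20] open={R1,R3,R5}
Step 10: reserve R7 B 6 -> on_hand[A=33 B=23 C=25 D=20] avail[A=27 B=14 C=23 D=20] open={R1,R3,R5,R7}
Final available[B] = 14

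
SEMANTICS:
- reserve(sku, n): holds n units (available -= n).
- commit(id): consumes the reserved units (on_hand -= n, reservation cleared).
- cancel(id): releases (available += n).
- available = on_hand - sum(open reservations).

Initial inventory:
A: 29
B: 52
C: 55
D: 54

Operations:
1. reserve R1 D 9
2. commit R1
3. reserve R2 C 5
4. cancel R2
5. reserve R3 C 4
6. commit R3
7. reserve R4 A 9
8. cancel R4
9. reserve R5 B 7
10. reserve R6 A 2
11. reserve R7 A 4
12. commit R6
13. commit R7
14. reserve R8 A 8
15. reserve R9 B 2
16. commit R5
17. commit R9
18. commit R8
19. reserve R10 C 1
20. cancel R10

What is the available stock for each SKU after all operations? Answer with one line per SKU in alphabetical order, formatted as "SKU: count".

Step 1: reserve R1 D 9 -> on_hand[A=29 B=52 C=55 D=54] avail[A=29 B=52 C=55 D=45] open={R1}
Step 2: commit R1 -> on_hand[A=29 B=52 C=55 D=45] avail[A=29 B=52 C=55 D=45] open={}
Step 3: reserve R2 C 5 -> on_hand[A=29 B=52 C=55 D=45] avail[A=29 B=52 C=50 D=45] open={R2}
Step 4: cancel R2 -> on_hand[A=29 B=52 C=55 D=45] avail[A=29 B=52 C=55 D=45] open={}
Step 5: reserve R3 C 4 -> on_hand[A=29 B=52 C=55 D=45] avail[A=29 B=52 C=51 D=45] open={R3}
Step 6: commit R3 -> on_hand[A=29 B=52 C=51 D=45] avail[A=29 B=52 C=51 D=45] open={}
Step 7: reserve R4 A 9 -> on_hand[A=29 B=52 C=51 D=45] avail[A=20 B=52 C=51 D=45] open={R4}
Step 8: cancel R4 -> on_hand[A=29 B=52 C=51 D=45] avail[A=29 B=52 C=51 D=45] open={}
Step 9: reserve R5 B 7 -> on_hand[A=29 B=52 C=51 D=45] avail[A=29 B=45 C=51 D=45] open={R5}
Step 10: reserve R6 A 2 -> on_hand[A=29 B=52 C=51 D=45] avail[A=27 B=45 C=51 D=45] open={R5,R6}
Step 11: reserve R7 A 4 -> on_hand[A=29 B=52 C=51 D=45] avail[A=23 B=45 C=51 D=45] open={R5,R6,R7}
Step 12: commit R6 -> on_hand[A=27 B=52 C=51 D=45] avail[A=23 B=45 C=51 D=45] open={R5,R7}
Step 13: commit R7 -> on_hand[A=23 B=52 C=51 D=45] avail[A=23 B=45 C=51 D=45] open={R5}
Step 14: reserve R8 A 8 -> on_hand[A=23 B=52 C=51 D=45] avail[A=15 B=45 C=51 D=45] open={R5,R8}
Step 15: reserve R9 B 2 -> on_hand[A=23 B=52 C=51 D=45] avail[A=15 B=43 C=51 D=45] open={R5,R8,R9}
Step 16: commit R5 -> on_hand[A=23 B=45 C=51 D=45] avail[A=15 B=43 C=51 D=45] open={R8,R9}
Step 17: commit R9 -> on_hand[A=23 B=43 C=51 D=45] avail[A=15 B=43 C=51 D=45] open={R8}
Step 18: commit R8 -> on_hand[A=15 B=43 C=51 D=45] avail[A=15 B=43 C=51 D=45] open={}
Step 19: reserve R10 C 1 -> on_hand[A=15 B=43 C=51 D=45] avail[A=15 B=43 C=50 D=45] open={R10}
Step 20: cancel R10 -> on_hand[A=15 B=43 C=51 D=45] avail[A=15 B=43 C=51 D=45] open={}

Answer: A: 15
B: 43
C: 51
D: 45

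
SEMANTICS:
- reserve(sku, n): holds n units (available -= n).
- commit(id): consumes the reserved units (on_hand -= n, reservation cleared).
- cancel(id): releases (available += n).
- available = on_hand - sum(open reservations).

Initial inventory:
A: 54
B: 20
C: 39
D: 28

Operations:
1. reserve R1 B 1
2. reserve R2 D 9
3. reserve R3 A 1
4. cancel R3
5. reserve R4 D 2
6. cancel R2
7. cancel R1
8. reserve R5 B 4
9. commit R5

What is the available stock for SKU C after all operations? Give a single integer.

Step 1: reserve R1 B 1 -> on_hand[A=54 B=20 C=39 D=28] avail[A=54 B=19 C=39 D=28] open={R1}
Step 2: reserve R2 D 9 -> on_hand[A=54 B=20 C=39 D=28] avail[A=54 B=19 C=39 D=19] open={R1,R2}
Step 3: reserve R3 A 1 -> on_hand[A=54 B=20 C=39 D=28] avail[A=53 B=19 C=39 D=19] open={R1,R2,R3}
Step 4: cancel R3 -> on_hand[A=54 B=20 C=39 D=28] avail[A=54 B=19 C=39 D=19] open={R1,R2}
Step 5: reserve R4 D 2 -> on_hand[A=54 B=20 C=39 D=28] avail[A=54 B=19 C=39 D=17] open={R1,R2,R4}
Step 6: cancel R2 -> on_hand[A=54 B=20 C=39 D=28] avail[A=54 B=19 C=39 D=26] open={R1,R4}
Step 7: cancel R1 -> on_hand[A=54 B=20 C=39 D=28] avail[A=54 B=20 C=39 D=26] open={R4}
Step 8: reserve R5 B 4 -> on_hand[A=54 B=20 C=39 D=28] avail[A=54 B=16 C=39 D=26] open={R4,R5}
Step 9: commit R5 -> on_hand[A=54 B=16 C=39 D=28] avail[A=54 B=16 C=39 D=26] open={R4}
Final available[C] = 39

Answer: 39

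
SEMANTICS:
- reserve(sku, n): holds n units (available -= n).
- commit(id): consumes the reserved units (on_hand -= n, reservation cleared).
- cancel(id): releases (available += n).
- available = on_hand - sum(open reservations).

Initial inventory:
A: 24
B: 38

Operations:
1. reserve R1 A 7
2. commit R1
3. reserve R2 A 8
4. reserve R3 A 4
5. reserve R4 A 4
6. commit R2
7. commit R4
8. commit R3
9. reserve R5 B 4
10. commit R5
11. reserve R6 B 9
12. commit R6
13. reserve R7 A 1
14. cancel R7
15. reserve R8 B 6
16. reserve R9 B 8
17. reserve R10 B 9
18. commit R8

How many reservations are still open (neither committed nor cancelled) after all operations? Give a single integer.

Step 1: reserve R1 A 7 -> on_hand[A=24 B=38] avail[A=17 B=38] open={R1}
Step 2: commit R1 -> on_hand[A=17 B=38] avail[A=17 B=38] open={}
Step 3: reserve R2 A 8 -> on_hand[A=17 B=38] avail[A=9 B=38] open={R2}
Step 4: reserve R3 A 4 -> on_hand[A=17 B=38] avail[A=5 B=38] open={R2,R3}
Step 5: reserve R4 A 4 -> on_hand[A=17 B=38] avail[A=1 B=38] open={R2,R3,R4}
Step 6: commit R2 -> on_hand[A=9 B=38] avail[A=1 B=38] open={R3,R4}
Step 7: commit R4 -> on_hand[A=5 B=38] avail[A=1 B=38] open={R3}
Step 8: commit R3 -> on_hand[A=1 B=38] avail[A=1 B=38] open={}
Step 9: reserve R5 B 4 -> on_hand[A=1 B=38] avail[A=1 B=34] open={R5}
Step 10: commit R5 -> on_hand[A=1 B=34] avail[A=1 B=34] open={}
Step 11: reserve R6 B 9 -> on_hand[A=1 B=34] avail[A=1 B=25] open={R6}
Step 12: commit R6 -> on_hand[A=1 B=25] avail[A=1 B=25] open={}
Step 13: reserve R7 A 1 -> on_hand[A=1 B=25] avail[A=0 B=25] open={R7}
Step 14: cancel R7 -> on_hand[A=1 B=25] avail[A=1 B=25] open={}
Step 15: reserve R8 B 6 -> on_hand[A=1 B=25] avail[A=1 B=19] open={R8}
Step 16: reserve R9 B 8 -> on_hand[A=1 B=25] avail[A=1 B=11] open={R8,R9}
Step 17: reserve R10 B 9 -> on_hand[A=1 B=25] avail[A=1 B=2] open={R10,R8,R9}
Step 18: commit R8 -> on_hand[A=1 B=19] avail[A=1 B=2] open={R10,R9}
Open reservations: ['R10', 'R9'] -> 2

Answer: 2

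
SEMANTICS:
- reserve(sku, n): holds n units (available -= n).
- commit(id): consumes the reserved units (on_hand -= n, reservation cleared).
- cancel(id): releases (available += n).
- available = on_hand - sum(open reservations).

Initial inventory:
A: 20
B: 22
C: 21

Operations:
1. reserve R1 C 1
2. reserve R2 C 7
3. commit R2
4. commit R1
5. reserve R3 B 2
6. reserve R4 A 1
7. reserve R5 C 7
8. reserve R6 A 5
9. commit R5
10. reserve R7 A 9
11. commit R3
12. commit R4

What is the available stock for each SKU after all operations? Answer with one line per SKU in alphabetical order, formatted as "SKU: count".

Step 1: reserve R1 C 1 -> on_hand[A=20 B=22 C=21] avail[A=20 B=22 C=20] open={R1}
Step 2: reserve R2 C 7 -> on_hand[A=20 B=22 C=21] avail[A=20 B=22 C=13] open={R1,R2}
Step 3: commit R2 -> on_hand[A=20 B=22 C=14] avail[A=20 B=22 C=13] open={R1}
Step 4: commit R1 -> on_hand[A=20 B=22 C=13] avail[A=20 B=22 C=13] open={}
Step 5: reserve R3 B 2 -> on_hand[A=20 B=22 C=13] avail[A=20 B=20 C=13] open={R3}
Step 6: reserve R4 A 1 -> on_hand[A=20 B=22 C=13] avail[A=19 B=20 C=13] open={R3,R4}
Step 7: reserve R5 C 7 -> on_hand[A=20 B=22 C=13] avail[A=19 B=20 C=6] open={R3,R4,R5}
Step 8: reserve R6 A 5 -> on_hand[A=20 B=22 C=13] avail[A=14 B=20 C=6] open={R3,R4,R5,R6}
Step 9: commit R5 -> on_hand[A=20 B=22 C=6] avail[A=14 B=20 C=6] open={R3,R4,R6}
Step 10: reserve R7 A 9 -> on_hand[A=20 B=22 C=6] avail[A=5 B=20 C=6] open={R3,R4,R6,R7}
Step 11: commit R3 -> on_hand[A=20 B=20 C=6] avail[A=5 B=20 C=6] open={R4,R6,R7}
Step 12: commit R4 -> on_hand[A=19 B=20 C=6] avail[A=5 B=20 C=6] open={R6,R7}

Answer: A: 5
B: 20
C: 6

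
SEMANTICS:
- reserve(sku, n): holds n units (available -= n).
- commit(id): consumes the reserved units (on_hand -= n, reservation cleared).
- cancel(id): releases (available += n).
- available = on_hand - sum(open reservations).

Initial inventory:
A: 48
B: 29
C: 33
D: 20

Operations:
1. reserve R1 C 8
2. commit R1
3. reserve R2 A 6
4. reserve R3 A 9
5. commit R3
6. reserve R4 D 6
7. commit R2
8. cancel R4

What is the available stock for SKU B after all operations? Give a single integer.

Step 1: reserve R1 C 8 -> on_hand[A=48 B=29 C=33 D=20] avail[A=48 B=29 C=25 D=20] open={R1}
Step 2: commit R1 -> on_hand[A=48 B=29 C=25 D=20] avail[A=48 B=29 C=25 D=20] open={}
Step 3: reserve R2 A 6 -> on_hand[A=48 B=29 C=25 D=20] avail[A=42 B=29 C=25 D=20] open={R2}
Step 4: reserve R3 A 9 -> on_hand[A=48 B=29 C=25 D=20] avail[A=33 B=29 C=25 D=20] open={R2,R3}
Step 5: commit R3 -> on_hand[A=39 B=29 C=25 D=20] avail[A=33 B=29 C=25 D=20] open={R2}
Step 6: reserve R4 D 6 -> on_hand[A=39 B=29 C=25 D=20] avail[A=33 B=29 C=25 D=14] open={R2,R4}
Step 7: commit R2 -> on_hand[A=33 B=29 C=25 D=20] avail[A=33 B=29 C=25 D=14] open={R4}
Step 8: cancel R4 -> on_hand[A=33 B=29 C=25 D=20] avail[A=33 B=29 C=25 D=20] open={}
Final available[B] = 29

Answer: 29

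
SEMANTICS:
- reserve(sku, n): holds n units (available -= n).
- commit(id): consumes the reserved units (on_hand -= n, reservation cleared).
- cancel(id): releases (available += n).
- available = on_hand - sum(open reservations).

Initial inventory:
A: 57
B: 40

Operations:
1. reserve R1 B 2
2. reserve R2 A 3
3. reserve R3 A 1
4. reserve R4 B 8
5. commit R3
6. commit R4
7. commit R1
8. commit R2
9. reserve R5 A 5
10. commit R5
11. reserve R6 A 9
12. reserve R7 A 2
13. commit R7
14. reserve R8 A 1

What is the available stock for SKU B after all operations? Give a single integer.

Step 1: reserve R1 B 2 -> on_hand[A=57 B=40] avail[A=57 B=38] open={R1}
Step 2: reserve R2 A 3 -> on_hand[A=57 B=40] avail[A=54 B=38] open={R1,R2}
Step 3: reserve R3 A 1 -> on_hand[A=57 B=40] avail[A=53 B=38] open={R1,R2,R3}
Step 4: reserve R4 B 8 -> on_hand[A=57 B=40] avail[A=53 B=30] open={R1,R2,R3,R4}
Step 5: commit R3 -> on_hand[A=56 B=40] avail[A=53 B=30] open={R1,R2,R4}
Step 6: commit R4 -> on_hand[A=56 B=32] avail[A=53 B=30] open={R1,R2}
Step 7: commit R1 -> on_hand[A=56 B=30] avail[A=53 B=30] open={R2}
Step 8: commit R2 -> on_hand[A=53 B=30] avail[A=53 B=30] open={}
Step 9: reserve R5 A 5 -> on_hand[A=53 B=30] avail[A=48 B=30] open={R5}
Step 10: commit R5 -> on_hand[A=48 B=30] avail[A=48 B=30] open={}
Step 11: reserve R6 A 9 -> on_hand[A=48 B=30] avail[A=39 B=30] open={R6}
Step 12: reserve R7 A 2 -> on_hand[A=48 B=30] avail[A=37 B=30] open={R6,R7}
Step 13: commit R7 -> on_hand[A=46 B=30] avail[A=37 B=30] open={R6}
Step 14: reserve R8 A 1 -> on_hand[A=46 B=30] avail[A=36 B=30] open={R6,R8}
Final available[B] = 30

Answer: 30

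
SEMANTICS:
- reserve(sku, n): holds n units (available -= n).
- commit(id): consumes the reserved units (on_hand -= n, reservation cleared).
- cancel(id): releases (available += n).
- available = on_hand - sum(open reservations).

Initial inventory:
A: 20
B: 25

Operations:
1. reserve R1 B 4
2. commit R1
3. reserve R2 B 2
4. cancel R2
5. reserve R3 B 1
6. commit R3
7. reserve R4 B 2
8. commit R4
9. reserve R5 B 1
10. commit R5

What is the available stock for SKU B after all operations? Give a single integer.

Answer: 17

Derivation:
Step 1: reserve R1 B 4 -> on_hand[A=20 B=25] avail[A=20 B=21] open={R1}
Step 2: commit R1 -> on_hand[A=20 B=21] avail[A=20 B=21] open={}
Step 3: reserve R2 B 2 -> on_hand[A=20 B=21] avail[A=20 B=19] open={R2}
Step 4: cancel R2 -> on_hand[A=20 B=21] avail[A=20 B=21] open={}
Step 5: reserve R3 B 1 -> on_hand[A=20 B=21] avail[A=20 B=20] open={R3}
Step 6: commit R3 -> on_hand[A=20 B=20] avail[A=20 B=20] open={}
Step 7: reserve R4 B 2 -> on_hand[A=20 B=20] avail[A=20 B=18] open={R4}
Step 8: commit R4 -> on_hand[A=20 B=18] avail[A=20 B=18] open={}
Step 9: reserve R5 B 1 -> on_hand[A=20 B=18] avail[A=20 B=17] open={R5}
Step 10: commit R5 -> on_hand[A=20 B=17] avail[A=20 B=17] open={}
Final available[B] = 17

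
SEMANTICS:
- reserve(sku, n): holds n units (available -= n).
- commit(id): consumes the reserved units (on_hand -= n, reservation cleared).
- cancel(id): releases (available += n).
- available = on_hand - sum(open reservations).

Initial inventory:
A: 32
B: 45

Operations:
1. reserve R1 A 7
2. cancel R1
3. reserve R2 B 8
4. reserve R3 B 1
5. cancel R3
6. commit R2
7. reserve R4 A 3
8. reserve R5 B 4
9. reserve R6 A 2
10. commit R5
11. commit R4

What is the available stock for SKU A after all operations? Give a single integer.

Step 1: reserve R1 A 7 -> on_hand[A=32 B=45] avail[A=25 B=45] open={R1}
Step 2: cancel R1 -> on_hand[A=32 B=45] avail[A=32 B=45] open={}
Step 3: reserve R2 B 8 -> on_hand[A=32 B=45] avail[A=32 B=37] open={R2}
Step 4: reserve R3 B 1 -> on_hand[A=32 B=45] avail[A=32 B=36] open={R2,R3}
Step 5: cancel R3 -> on_hand[A=32 B=45] avail[A=32 B=37] open={R2}
Step 6: commit R2 -> on_hand[A=32 B=37] avail[A=32 B=37] open={}
Step 7: reserve R4 A 3 -> on_hand[A=32 B=37] avail[A=29 B=37] open={R4}
Step 8: reserve R5 B 4 -> on_hand[A=32 B=37] avail[A=29 B=33] open={R4,R5}
Step 9: reserve R6 A 2 -> on_hand[A=32 B=37] avail[A=27 B=33] open={R4,R5,R6}
Step 10: commit R5 -> on_hand[A=32 B=33] avail[A=27 B=33] open={R4,R6}
Step 11: commit R4 -> on_hand[A=29 B=33] avail[A=27 B=33] open={R6}
Final available[A] = 27

Answer: 27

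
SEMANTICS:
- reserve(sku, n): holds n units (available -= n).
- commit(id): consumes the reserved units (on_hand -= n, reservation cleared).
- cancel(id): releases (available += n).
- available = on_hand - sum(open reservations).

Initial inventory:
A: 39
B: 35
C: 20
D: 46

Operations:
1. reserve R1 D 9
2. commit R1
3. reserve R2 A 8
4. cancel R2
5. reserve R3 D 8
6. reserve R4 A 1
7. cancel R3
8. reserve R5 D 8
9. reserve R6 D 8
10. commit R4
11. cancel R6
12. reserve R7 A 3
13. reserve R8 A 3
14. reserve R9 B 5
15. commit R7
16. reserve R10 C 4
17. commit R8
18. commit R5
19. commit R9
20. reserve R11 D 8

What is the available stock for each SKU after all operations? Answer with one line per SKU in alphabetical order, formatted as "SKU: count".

Answer: A: 32
B: 30
C: 16
D: 21

Derivation:
Step 1: reserve R1 D 9 -> on_hand[A=39 B=35 C=20 D=46] avail[A=39 B=35 C=20 D=37] open={R1}
Step 2: commit R1 -> on_hand[A=39 B=35 C=20 D=37] avail[A=39 B=35 C=20 D=37] open={}
Step 3: reserve R2 A 8 -> on_hand[A=39 B=35 C=20 D=37] avail[A=31 B=35 C=20 D=37] open={R2}
Step 4: cancel R2 -> on_hand[A=39 B=35 C=20 D=37] avail[A=39 B=35 C=20 D=37] open={}
Step 5: reserve R3 D 8 -> on_hand[A=39 B=35 C=20 D=37] avail[A=39 B=35 C=20 D=29] open={R3}
Step 6: reserve R4 A 1 -> on_hand[A=39 B=35 C=20 D=37] avail[A=38 B=35 C=20 D=29] open={R3,R4}
Step 7: cancel R3 -> on_hand[A=39 B=35 C=20 D=37] avail[A=38 B=35 C=20 D=37] open={R4}
Step 8: reserve R5 D 8 -> on_hand[A=39 B=35 C=20 D=37] avail[A=38 B=35 C=20 D=29] open={R4,R5}
Step 9: reserve R6 D 8 -> on_hand[A=39 B=35 C=20 D=37] avail[A=38 B=35 C=20 D=21] open={R4,R5,R6}
Step 10: commit R4 -> on_hand[A=38 B=35 C=20 D=37] avail[A=38 B=35 C=20 D=21] open={R5,R6}
Step 11: cancel R6 -> on_hand[A=38 B=35 C=20 D=37] avail[A=38 B=35 C=20 D=29] open={R5}
Step 12: reserve R7 A 3 -> on_hand[A=38 B=35 C=20 D=37] avail[A=35 B=35 C=20 D=29] open={R5,R7}
Step 13: reserve R8 A 3 -> on_hand[A=38 B=35 C=20 D=37] avail[A=32 B=35 C=20 D=29] open={R5,R7,R8}
Step 14: reserve R9 B 5 -> on_hand[A=38 B=35 C=20 D=37] avail[A=32 B=30 C=20 D=29] open={R5,R7,R8,R9}
Step 15: commit R7 -> on_hand[A=35 B=35 C=20 D=37] avail[A=32 B=30 C=20 D=29] open={R5,R8,R9}
Step 16: reserve R10 C 4 -> on_hand[A=35 B=35 C=20 D=37] avail[A=32 B=30 C=16 D=29] open={R10,R5,R8,R9}
Step 17: commit R8 -> on_hand[A=32 B=35 C=20 D=37] avail[A=32 B=30 C=16 D=29] open={R10,R5,R9}
Step 18: commit R5 -> on_hand[A=32 B=35 C=20 D=29] avail[A=32 B=30 C=16 D=29] open={R10,R9}
Step 19: commit R9 -> on_hand[A=32 B=30 C=20 D=29] avail[A=32 B=30 C=16 D=29] open={R10}
Step 20: reserve R11 D 8 -> on_hand[A=32 B=30 C=20 D=29] avail[A=32 B=30 C=16 D=21] open={R10,R11}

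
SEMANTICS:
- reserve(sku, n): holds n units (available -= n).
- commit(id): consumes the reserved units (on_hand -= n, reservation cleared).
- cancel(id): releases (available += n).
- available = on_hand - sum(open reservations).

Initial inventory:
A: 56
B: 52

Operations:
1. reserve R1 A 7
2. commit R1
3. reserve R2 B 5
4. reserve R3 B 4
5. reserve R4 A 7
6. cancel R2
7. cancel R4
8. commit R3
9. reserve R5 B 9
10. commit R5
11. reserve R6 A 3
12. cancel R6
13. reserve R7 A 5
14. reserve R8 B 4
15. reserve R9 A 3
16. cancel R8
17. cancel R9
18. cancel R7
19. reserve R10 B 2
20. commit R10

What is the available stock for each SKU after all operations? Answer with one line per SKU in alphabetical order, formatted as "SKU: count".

Answer: A: 49
B: 37

Derivation:
Step 1: reserve R1 A 7 -> on_hand[A=56 B=52] avail[A=49 B=52] open={R1}
Step 2: commit R1 -> on_hand[A=49 B=52] avail[A=49 B=52] open={}
Step 3: reserve R2 B 5 -> on_hand[A=49 B=52] avail[A=49 B=47] open={R2}
Step 4: reserve R3 B 4 -> on_hand[A=49 B=52] avail[A=49 B=43] open={R2,R3}
Step 5: reserve R4 A 7 -> on_hand[A=49 B=52] avail[A=42 B=43] open={R2,R3,R4}
Step 6: cancel R2 -> on_hand[A=49 B=52] avail[A=42 B=48] open={R3,R4}
Step 7: cancel R4 -> on_hand[A=49 B=52] avail[A=49 B=48] open={R3}
Step 8: commit R3 -> on_hand[A=49 B=48] avail[A=49 B=48] open={}
Step 9: reserve R5 B 9 -> on_hand[A=49 B=48] avail[A=49 B=39] open={R5}
Step 10: commit R5 -> on_hand[A=49 B=39] avail[A=49 B=39] open={}
Step 11: reserve R6 A 3 -> on_hand[A=49 B=39] avail[A=46 B=39] open={R6}
Step 12: cancel R6 -> on_hand[A=49 B=39] avail[A=49 B=39] open={}
Step 13: reserve R7 A 5 -> on_hand[A=49 B=39] avail[A=44 B=39] open={R7}
Step 14: reserve R8 B 4 -> on_hand[A=49 B=39] avail[A=44 B=35] open={R7,R8}
Step 15: reserve R9 A 3 -> on_hand[A=49 B=39] avail[A=41 B=35] open={R7,R8,R9}
Step 16: cancel R8 -> on_hand[A=49 B=39] avail[A=41 B=39] open={R7,R9}
Step 17: cancel R9 -> on_hand[A=49 B=39] avail[A=44 B=39] open={R7}
Step 18: cancel R7 -> on_hand[A=49 B=39] avail[A=49 B=39] open={}
Step 19: reserve R10 B 2 -> on_hand[A=49 B=39] avail[A=49 B=37] open={R10}
Step 20: commit R10 -> on_hand[A=49 B=37] avail[A=49 B=37] open={}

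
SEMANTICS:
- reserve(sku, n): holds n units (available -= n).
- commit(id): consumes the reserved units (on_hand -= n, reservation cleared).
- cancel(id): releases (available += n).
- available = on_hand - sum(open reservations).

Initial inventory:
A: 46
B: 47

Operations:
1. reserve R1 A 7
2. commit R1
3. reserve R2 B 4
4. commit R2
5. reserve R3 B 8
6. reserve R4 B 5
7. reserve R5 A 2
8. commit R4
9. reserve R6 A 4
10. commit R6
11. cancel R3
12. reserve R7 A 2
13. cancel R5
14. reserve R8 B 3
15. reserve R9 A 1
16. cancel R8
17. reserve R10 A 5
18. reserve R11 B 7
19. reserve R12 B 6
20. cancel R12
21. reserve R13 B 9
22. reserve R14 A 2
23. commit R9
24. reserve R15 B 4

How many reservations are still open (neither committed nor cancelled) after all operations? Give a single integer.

Step 1: reserve R1 A 7 -> on_hand[A=46 B=47] avail[A=39 B=47] open={R1}
Step 2: commit R1 -> on_hand[A=39 B=47] avail[A=39 B=47] open={}
Step 3: reserve R2 B 4 -> on_hand[A=39 B=47] avail[A=39 B=43] open={R2}
Step 4: commit R2 -> on_hand[A=39 B=43] avail[A=39 B=43] open={}
Step 5: reserve R3 B 8 -> on_hand[A=39 B=43] avail[A=39 B=35] open={R3}
Step 6: reserve R4 B 5 -> on_hand[A=39 B=43] avail[A=39 B=30] open={R3,R4}
Step 7: reserve R5 A 2 -> on_hand[A=39 B=43] avail[A=37 B=30] open={R3,R4,R5}
Step 8: commit R4 -> on_hand[A=39 B=38] avail[A=37 B=30] open={R3,R5}
Step 9: reserve R6 A 4 -> on_hand[A=39 B=38] avail[A=33 B=30] open={R3,R5,R6}
Step 10: commit R6 -> on_hand[A=35 B=38] avail[A=33 B=30] open={R3,R5}
Step 11: cancel R3 -> on_hand[A=35 B=38] avail[A=33 B=38] open={R5}
Step 12: reserve R7 A 2 -> on_hand[A=35 B=38] avail[A=31 B=38] open={R5,R7}
Step 13: cancel R5 -> on_hand[A=35 B=38] avail[A=33 B=38] open={R7}
Step 14: reserve R8 B 3 -> on_hand[A=35 B=38] avail[A=33 B=35] open={R7,R8}
Step 15: reserve R9 A 1 -> on_hand[A=35 B=38] avail[A=32 B=35] open={R7,R8,R9}
Step 16: cancel R8 -> on_hand[A=35 B=38] avail[A=32 B=38] open={R7,R9}
Step 17: reserve R10 A 5 -> on_hand[A=35 B=38] avail[A=27 B=38] open={R10,R7,R9}
Step 18: reserve R11 B 7 -> on_hand[A=35 B=38] avail[A=27 B=31] open={R10,R11,R7,R9}
Step 19: reserve R12 B 6 -> on_hand[A=35 B=38] avail[A=27 B=25] open={R10,R11,R12,R7,R9}
Step 20: cancel R12 -> on_hand[A=35 B=38] avail[A=27 B=31] open={R10,R11,R7,R9}
Step 21: reserve R13 B 9 -> on_hand[A=35 B=38] avail[A=27 B=22] open={R10,R11,R13,R7,R9}
Step 22: reserve R14 A 2 -> on_hand[A=35 B=38] avail[A=25 B=22] open={R10,R11,R13,R14,R7,R9}
Step 23: commit R9 -> on_hand[A=34 B=38] avail[A=25 B=22] open={R10,R11,R13,R14,R7}
Step 24: reserve R15 B 4 -> on_hand[A=34 B=38] avail[A=25 B=18] open={R10,R11,R13,R14,R15,R7}
Open reservations: ['R10', 'R11', 'R13', 'R14', 'R15', 'R7'] -> 6

Answer: 6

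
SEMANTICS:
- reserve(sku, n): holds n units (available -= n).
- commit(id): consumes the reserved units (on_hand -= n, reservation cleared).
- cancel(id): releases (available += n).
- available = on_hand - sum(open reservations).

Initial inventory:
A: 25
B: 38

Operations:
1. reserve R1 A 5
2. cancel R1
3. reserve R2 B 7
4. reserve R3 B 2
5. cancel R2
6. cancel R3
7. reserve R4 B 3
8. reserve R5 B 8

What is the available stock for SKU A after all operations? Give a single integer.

Step 1: reserve R1 A 5 -> on_hand[A=25 B=38] avail[A=20 B=38] open={R1}
Step 2: cancel R1 -> on_hand[A=25 B=38] avail[A=25 B=38] open={}
Step 3: reserve R2 B 7 -> on_hand[A=25 B=38] avail[A=25 B=31] open={R2}
Step 4: reserve R3 B 2 -> on_hand[A=25 B=38] avail[A=25 B=29] open={R2,R3}
Step 5: cancel R2 -> on_hand[A=25 B=38] avail[A=25 B=36] open={R3}
Step 6: cancel R3 -> on_hand[A=25 B=38] avail[A=25 B=38] open={}
Step 7: reserve R4 B 3 -> on_hand[A=25 B=38] avail[A=25 B=35] open={R4}
Step 8: reserve R5 B 8 -> on_hand[A=25 B=38] avail[A=25 B=27] open={R4,R5}
Final available[A] = 25

Answer: 25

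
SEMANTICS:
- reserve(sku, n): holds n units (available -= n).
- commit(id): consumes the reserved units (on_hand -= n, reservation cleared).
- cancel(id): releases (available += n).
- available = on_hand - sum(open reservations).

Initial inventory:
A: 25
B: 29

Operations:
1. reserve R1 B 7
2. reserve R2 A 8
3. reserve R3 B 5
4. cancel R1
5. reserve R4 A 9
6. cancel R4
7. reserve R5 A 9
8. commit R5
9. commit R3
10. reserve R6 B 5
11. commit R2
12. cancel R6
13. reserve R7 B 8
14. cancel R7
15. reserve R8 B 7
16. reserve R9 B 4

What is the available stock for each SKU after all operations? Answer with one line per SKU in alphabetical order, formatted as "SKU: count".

Step 1: reserve R1 B 7 -> on_hand[A=25 B=29] avail[A=25 B=22] open={R1}
Step 2: reserve R2 A 8 -> on_hand[A=25 B=29] avail[A=17 B=22] open={R1,R2}
Step 3: reserve R3 B 5 -> on_hand[A=25 B=29] avail[A=17 B=17] open={R1,R2,R3}
Step 4: cancel R1 -> on_hand[A=25 B=29] avail[A=17 B=24] open={R2,R3}
Step 5: reserve R4 A 9 -> on_hand[A=25 B=29] avail[A=8 B=24] open={R2,R3,R4}
Step 6: cancel R4 -> on_hand[A=25 B=29] avail[A=17 B=24] open={R2,R3}
Step 7: reserve R5 A 9 -> on_hand[A=25 B=29] avail[A=8 B=24] open={R2,R3,R5}
Step 8: commit R5 -> on_hand[A=16 B=29] avail[A=8 B=24] open={R2,R3}
Step 9: commit R3 -> on_hand[A=16 B=24] avail[A=8 B=24] open={R2}
Step 10: reserve R6 B 5 -> on_hand[A=16 B=24] avail[A=8 B=19] open={R2,R6}
Step 11: commit R2 -> on_hand[A=8 B=24] avail[A=8 B=19] open={R6}
Step 12: cancel R6 -> on_hand[A=8 B=24] avail[A=8 B=24] open={}
Step 13: reserve R7 B 8 -> on_hand[A=8 B=24] avail[A=8 B=16] open={R7}
Step 14: cancel R7 -> on_hand[A=8 B=24] avail[A=8 B=24] open={}
Step 15: reserve R8 B 7 -> on_hand[A=8 B=24] avail[A=8 B=17] open={R8}
Step 16: reserve R9 B 4 -> on_hand[A=8 B=24] avail[A=8 B=13] open={R8,R9}

Answer: A: 8
B: 13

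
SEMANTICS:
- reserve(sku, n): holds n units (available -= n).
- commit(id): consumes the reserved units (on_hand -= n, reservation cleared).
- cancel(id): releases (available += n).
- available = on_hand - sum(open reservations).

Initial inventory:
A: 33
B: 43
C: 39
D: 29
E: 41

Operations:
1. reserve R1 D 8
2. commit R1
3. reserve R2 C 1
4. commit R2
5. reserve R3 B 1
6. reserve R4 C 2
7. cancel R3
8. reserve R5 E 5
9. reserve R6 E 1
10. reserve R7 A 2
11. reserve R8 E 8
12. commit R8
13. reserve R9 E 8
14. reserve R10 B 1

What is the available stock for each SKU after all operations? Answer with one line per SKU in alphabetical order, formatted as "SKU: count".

Step 1: reserve R1 D 8 -> on_hand[A=33 B=43 C=39 D=29 E=41] avail[A=33 B=43 C=39 D=21 E=41] open={R1}
Step 2: commit R1 -> on_hand[A=33 B=43 C=39 D=21 E=41] avail[A=33 B=43 C=39 D=21 E=41] open={}
Step 3: reserve R2 C 1 -> on_hand[A=33 B=43 C=39 D=21 E=41] avail[A=33 B=43 C=38 D=21 E=41] open={R2}
Step 4: commit R2 -> on_hand[A=33 B=43 C=38 D=21 E=41] avail[A=33 B=43 C=38 D=21 E=41] open={}
Step 5: reserve R3 B 1 -> on_hand[A=33 B=43 C=38 D=21 E=41] avail[A=33 B=42 C=38 D=21 E=41] open={R3}
Step 6: reserve R4 C 2 -> on_hand[A=33 B=43 C=38 D=21 E=41] avail[A=33 B=42 C=36 D=21 E=41] open={R3,R4}
Step 7: cancel R3 -> on_hand[A=33 B=43 C=38 D=21 E=41] avail[A=33 B=43 C=36 D=21 E=41] open={R4}
Step 8: reserve R5 E 5 -> on_hand[A=33 B=43 C=38 D=21 E=41] avail[A=33 B=43 C=36 D=21 E=36] open={R4,R5}
Step 9: reserve R6 E 1 -> on_hand[A=33 B=43 C=38 D=21 E=41] avail[A=33 B=43 C=36 D=21 E=35] open={R4,R5,R6}
Step 10: reserve R7 A 2 -> on_hand[A=33 B=43 C=38 D=21 E=41] avail[A=31 B=43 C=36 D=21 E=35] open={R4,R5,R6,R7}
Step 11: reserve R8 E 8 -> on_hand[A=33 B=43 C=38 D=21 E=41] avail[A=31 B=43 C=36 D=21 E=27] open={R4,R5,R6,R7,R8}
Step 12: commit R8 -> on_hand[A=33 B=43 C=38 D=21 E=33] avail[A=31 B=43 C=36 D=21 E=27] open={R4,R5,R6,R7}
Step 13: reserve R9 E 8 -> on_hand[A=33 B=43 C=38 D=21 E=33] avail[A=31 B=43 C=36 D=21 E=19] open={R4,R5,R6,R7,R9}
Step 14: reserve R10 B 1 -> on_hand[A=33 B=43 C=38 D=21 E=33] avail[A=31 B=42 C=36 D=21 E=19] open={R10,R4,R5,R6,R7,R9}

Answer: A: 31
B: 42
C: 36
D: 21
E: 19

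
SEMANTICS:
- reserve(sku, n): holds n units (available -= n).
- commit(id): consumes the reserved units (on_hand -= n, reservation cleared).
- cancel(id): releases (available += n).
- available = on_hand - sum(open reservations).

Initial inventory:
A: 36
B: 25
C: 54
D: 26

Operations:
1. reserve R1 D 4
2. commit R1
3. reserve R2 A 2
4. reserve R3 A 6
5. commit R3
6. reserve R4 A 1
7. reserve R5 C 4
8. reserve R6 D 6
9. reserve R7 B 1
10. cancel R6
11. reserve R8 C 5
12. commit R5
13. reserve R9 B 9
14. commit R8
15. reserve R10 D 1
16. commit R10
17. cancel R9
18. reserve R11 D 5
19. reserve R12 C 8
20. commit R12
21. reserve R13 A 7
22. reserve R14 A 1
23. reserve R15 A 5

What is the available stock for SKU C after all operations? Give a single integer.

Step 1: reserve R1 D 4 -> on_hand[A=36 B=25 C=54 D=26] avail[A=36 B=25 C=54 D=22] open={R1}
Step 2: commit R1 -> on_hand[A=36 B=25 C=54 D=22] avail[A=36 B=25 C=54 D=22] open={}
Step 3: reserve R2 A 2 -> on_hand[A=36 B=25 C=54 D=22] avail[A=34 B=25 C=54 D=22] open={R2}
Step 4: reserve R3 A 6 -> on_hand[A=36 B=25 C=54 D=22] avail[A=28 B=25 C=54 D=22] open={R2,R3}
Step 5: commit R3 -> on_hand[A=30 B=25 C=54 D=22] avail[A=28 B=25 C=54 D=22] open={R2}
Step 6: reserve R4 A 1 -> on_hand[A=30 B=25 C=54 D=22] avail[A=27 B=25 C=54 D=22] open={R2,R4}
Step 7: reserve R5 C 4 -> on_hand[A=30 B=25 C=54 D=22] avail[A=27 B=25 C=50 D=22] open={R2,R4,R5}
Step 8: reserve R6 D 6 -> on_hand[A=30 B=25 C=54 D=22] avail[A=27 B=25 C=50 D=16] open={R2,R4,R5,R6}
Step 9: reserve R7 B 1 -> on_hand[A=30 B=25 C=54 D=22] avail[A=27 B=24 C=50 D=16] open={R2,R4,R5,R6,R7}
Step 10: cancel R6 -> on_hand[A=30 B=25 C=54 D=22] avail[A=27 B=24 C=50 D=22] open={R2,R4,R5,R7}
Step 11: reserve R8 C 5 -> on_hand[A=30 B=25 C=54 D=22] avail[A=27 B=24 C=45 D=22] open={R2,R4,R5,R7,R8}
Step 12: commit R5 -> on_hand[A=30 B=25 C=50 D=22] avail[A=27 B=24 C=45 D=22] open={R2,R4,R7,R8}
Step 13: reserve R9 B 9 -> on_hand[A=30 B=25 C=50 D=22] avail[A=27 B=15 C=45 D=22] open={R2,R4,R7,R8,R9}
Step 14: commit R8 -> on_hand[A=30 B=25 C=45 D=22] avail[A=27 B=15 C=45 D=22] open={R2,R4,R7,R9}
Step 15: reserve R10 D 1 -> on_hand[A=30 B=25 C=45 D=22] avail[A=27 B=15 C=45 D=21] open={R10,R2,R4,R7,R9}
Step 16: commit R10 -> on_hand[A=30 B=25 C=45 D=21] avail[A=27 B=15 C=45 D=21] open={R2,R4,R7,R9}
Step 17: cancel R9 -> on_hand[A=30 B=25 C=45 D=21] avail[A=27 B=24 C=45 D=21] open={R2,R4,R7}
Step 18: reserve R11 D 5 -> on_hand[A=30 B=25 C=45 D=21] avail[A=27 B=24 C=45 D=16] open={R11,R2,R4,R7}
Step 19: reserve R12 C 8 -> on_hand[A=30 B=25 C=45 D=21] avail[A=27 B=24 C=37 D=16] open={R11,R12,R2,R4,R7}
Step 20: commit R12 -> on_hand[A=30 B=25 C=37 D=21] avail[A=27 B=24 C=37 D=16] open={R11,R2,R4,R7}
Step 21: reserve R13 A 7 -> on_hand[A=30 B=25 C=37 D=21] avail[A=20 B=24 C=37 D=16] open={R11,R13,R2,R4,R7}
Step 22: reserve R14 A 1 -> on_hand[A=30 B=25 C=37 D=21] avail[A=19 B=24 C=37 D=16] open={R11,R13,R14,R2,R4,R7}
Step 23: reserve R15 A 5 -> on_hand[A=30 B=25 C=37 D=21] avail[A=14 B=24 C=37 D=16] open={R11,R13,R14,R15,R2,R4,R7}
Final available[C] = 37

Answer: 37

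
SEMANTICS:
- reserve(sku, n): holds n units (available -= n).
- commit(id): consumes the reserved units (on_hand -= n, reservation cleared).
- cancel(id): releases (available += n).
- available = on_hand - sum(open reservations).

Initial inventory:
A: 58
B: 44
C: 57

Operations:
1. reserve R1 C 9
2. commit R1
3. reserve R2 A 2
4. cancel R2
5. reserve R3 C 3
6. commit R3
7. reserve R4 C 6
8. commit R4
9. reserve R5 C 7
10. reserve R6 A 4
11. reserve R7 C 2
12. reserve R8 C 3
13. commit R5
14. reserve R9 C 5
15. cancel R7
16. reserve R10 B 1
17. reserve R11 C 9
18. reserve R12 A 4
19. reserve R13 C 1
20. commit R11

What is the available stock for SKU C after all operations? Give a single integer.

Step 1: reserve R1 C 9 -> on_hand[A=58 B=44 C=57] avail[A=58 B=44 C=48] open={R1}
Step 2: commit R1 -> on_hand[A=58 B=44 C=48] avail[A=58 B=44 C=48] open={}
Step 3: reserve R2 A 2 -> on_hand[A=58 B=44 C=48] avail[A=56 B=44 C=48] open={R2}
Step 4: cancel R2 -> on_hand[A=58 B=44 C=48] avail[A=58 B=44 C=48] open={}
Step 5: reserve R3 C 3 -> on_hand[A=58 B=44 C=48] avail[A=58 B=44 C=45] open={R3}
Step 6: commit R3 -> on_hand[A=58 B=44 C=45] avail[A=58 B=44 C=45] open={}
Step 7: reserve R4 C 6 -> on_hand[A=58 B=44 C=45] avail[A=58 B=44 C=39] open={R4}
Step 8: commit R4 -> on_hand[A=58 B=44 C=39] avail[A=58 B=44 C=39] open={}
Step 9: reserve R5 C 7 -> on_hand[A=58 B=44 C=39] avail[A=58 B=44 C=32] open={R5}
Step 10: reserve R6 A 4 -> on_hand[A=58 B=44 C=39] avail[A=54 B=44 C=32] open={R5,R6}
Step 11: reserve R7 C 2 -> on_hand[A=58 B=44 C=39] avail[A=54 B=44 C=30] open={R5,R6,R7}
Step 12: reserve R8 C 3 -> on_hand[A=58 B=44 C=39] avail[A=54 B=44 C=27] open={R5,R6,R7,R8}
Step 13: commit R5 -> on_hand[A=58 B=44 C=32] avail[A=54 B=44 C=27] open={R6,R7,R8}
Step 14: reserve R9 C 5 -> on_hand[A=58 B=44 C=32] avail[A=54 B=44 C=22] open={R6,R7,R8,R9}
Step 15: cancel R7 -> on_hand[A=58 B=44 C=32] avail[A=54 B=44 C=24] open={R6,R8,R9}
Step 16: reserve R10 B 1 -> on_hand[A=58 B=44 C=32] avail[A=54 B=43 C=24] open={R10,R6,R8,R9}
Step 17: reserve R11 C 9 -> on_hand[A=58 B=44 C=32] avail[A=54 B=43 C=15] open={R10,R11,R6,R8,R9}
Step 18: reserve R12 A 4 -> on_hand[A=58 B=44 C=32] avail[A=50 B=43 C=15] open={R10,R11,R12,R6,R8,R9}
Step 19: reserve R13 C 1 -> on_hand[A=58 B=44 C=32] avail[A=50 B=43 C=14] open={R10,R11,R12,R13,R6,R8,R9}
Step 20: commit R11 -> on_hand[A=58 B=44 C=23] avail[A=50 B=43 C=14] open={R10,R12,R13,R6,R8,R9}
Final available[C] = 14

Answer: 14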